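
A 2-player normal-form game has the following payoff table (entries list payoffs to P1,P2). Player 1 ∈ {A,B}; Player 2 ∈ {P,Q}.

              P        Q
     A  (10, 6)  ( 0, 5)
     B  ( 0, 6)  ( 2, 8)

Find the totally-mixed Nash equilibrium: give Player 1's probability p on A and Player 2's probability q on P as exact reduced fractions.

p=2/3, q=1/6

P1 indiff ⇒ q·10+(1-q)·0 = q·0+(1-q)·2 ⇒ q(10) = (1-q)(2) ⇒ q = 1/6
P2 indiff ⇒ p·6+(1-p)·6 = p·5+(1-p)·8 ⇒ p(1) = (1-p)(2) ⇒ p = 2/3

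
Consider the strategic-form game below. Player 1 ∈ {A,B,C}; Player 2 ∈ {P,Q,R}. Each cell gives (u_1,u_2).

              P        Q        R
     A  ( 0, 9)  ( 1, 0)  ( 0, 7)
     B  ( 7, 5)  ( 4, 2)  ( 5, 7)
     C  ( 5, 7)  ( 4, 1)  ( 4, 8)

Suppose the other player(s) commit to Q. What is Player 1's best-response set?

u_1(A vs Q) = 1
u_1(B vs Q) = 4
u_1(C vs Q) = 4
max payoff 4 at {B,C}

argmax u_1 = {B,C}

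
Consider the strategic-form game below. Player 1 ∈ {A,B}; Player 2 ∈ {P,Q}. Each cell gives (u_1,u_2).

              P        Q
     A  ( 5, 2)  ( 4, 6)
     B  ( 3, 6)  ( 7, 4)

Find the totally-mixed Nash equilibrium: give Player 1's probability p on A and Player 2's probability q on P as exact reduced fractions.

(p,q) = (1/3, 3/5)

P1 indiff ⇒ q·5+(1-q)·4 = q·3+(1-q)·7 ⇒ q(2) = (1-q)(3) ⇒ q = 3/5
P2 indiff ⇒ p·2+(1-p)·6 = p·6+(1-p)·4 ⇒ p(-4) = (1-p)(-2) ⇒ p = 1/3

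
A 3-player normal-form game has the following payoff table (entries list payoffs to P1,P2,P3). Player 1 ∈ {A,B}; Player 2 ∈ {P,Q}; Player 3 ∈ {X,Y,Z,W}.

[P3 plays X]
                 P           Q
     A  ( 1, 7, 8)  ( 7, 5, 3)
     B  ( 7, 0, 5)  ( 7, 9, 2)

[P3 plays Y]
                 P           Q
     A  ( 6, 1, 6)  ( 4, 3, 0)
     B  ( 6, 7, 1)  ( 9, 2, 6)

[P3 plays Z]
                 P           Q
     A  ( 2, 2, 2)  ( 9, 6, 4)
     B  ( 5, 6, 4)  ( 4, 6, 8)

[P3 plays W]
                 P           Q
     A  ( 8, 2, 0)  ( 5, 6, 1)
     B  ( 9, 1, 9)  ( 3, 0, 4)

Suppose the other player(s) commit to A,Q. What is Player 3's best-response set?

BR_3 = {Z}

u_3(X vs A,Q) = 3
u_3(Y vs A,Q) = 0
u_3(Z vs A,Q) = 4
u_3(W vs A,Q) = 1
max payoff 4 at {Z}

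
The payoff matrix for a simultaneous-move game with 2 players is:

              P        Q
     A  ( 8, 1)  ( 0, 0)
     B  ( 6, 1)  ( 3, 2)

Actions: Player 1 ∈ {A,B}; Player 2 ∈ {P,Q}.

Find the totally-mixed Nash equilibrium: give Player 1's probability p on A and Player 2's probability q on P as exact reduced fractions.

P1 mixes 1/2 on A; P2 mixes 3/5 on P

P1 indiff ⇒ q·8+(1-q)·0 = q·6+(1-q)·3 ⇒ q(2) = (1-q)(3) ⇒ q = 3/5
P2 indiff ⇒ p·1+(1-p)·1 = p·0+(1-p)·2 ⇒ p(1) = (1-p)(1) ⇒ p = 1/2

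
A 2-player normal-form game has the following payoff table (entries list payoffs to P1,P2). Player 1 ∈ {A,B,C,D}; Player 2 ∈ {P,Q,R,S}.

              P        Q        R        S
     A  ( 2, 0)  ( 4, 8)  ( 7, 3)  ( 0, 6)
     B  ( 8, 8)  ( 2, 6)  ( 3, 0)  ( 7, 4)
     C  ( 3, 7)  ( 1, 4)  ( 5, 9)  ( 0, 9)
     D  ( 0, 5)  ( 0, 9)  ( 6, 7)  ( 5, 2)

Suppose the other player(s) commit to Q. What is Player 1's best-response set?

P1 best: {A}

u_1(A vs Q) = 4
u_1(B vs Q) = 2
u_1(C vs Q) = 1
u_1(D vs Q) = 0
max payoff 4 at {A}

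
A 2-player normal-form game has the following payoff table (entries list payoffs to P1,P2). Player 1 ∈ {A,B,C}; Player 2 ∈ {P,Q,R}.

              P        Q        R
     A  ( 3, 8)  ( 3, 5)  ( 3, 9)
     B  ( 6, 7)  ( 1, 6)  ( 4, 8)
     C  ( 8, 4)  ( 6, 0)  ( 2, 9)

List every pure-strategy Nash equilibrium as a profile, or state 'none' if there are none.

PSNE = {(B,R)}

(A,P): not NE [P1→C gives 8>3; P2→R gives 9>8]
(A,Q): not NE [P1→C gives 6>3; P2→R gives 9>5]
(A,R): not NE [P1→B gives 4>3]
(B,P): not NE [P1→C gives 8>6; P2→R gives 8>7]
(B,Q): not NE [P1→C gives 6>1; P2→R gives 8>6]
(B,R): NE
(C,P): not NE [P2→R gives 9>4]
(C,Q): not NE [P2→R gives 9>0]
(C,R): not NE [P1→B gives 4>2]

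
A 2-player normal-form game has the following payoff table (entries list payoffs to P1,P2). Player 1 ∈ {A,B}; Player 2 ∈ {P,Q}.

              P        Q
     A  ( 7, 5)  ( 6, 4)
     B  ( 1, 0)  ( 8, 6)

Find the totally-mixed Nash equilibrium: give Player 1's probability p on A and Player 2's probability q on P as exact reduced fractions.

p=6/7, q=1/4

P1 indiff ⇒ q·7+(1-q)·6 = q·1+(1-q)·8 ⇒ q(6) = (1-q)(2) ⇒ q = 1/4
P2 indiff ⇒ p·5+(1-p)·0 = p·4+(1-p)·6 ⇒ p(1) = (1-p)(6) ⇒ p = 6/7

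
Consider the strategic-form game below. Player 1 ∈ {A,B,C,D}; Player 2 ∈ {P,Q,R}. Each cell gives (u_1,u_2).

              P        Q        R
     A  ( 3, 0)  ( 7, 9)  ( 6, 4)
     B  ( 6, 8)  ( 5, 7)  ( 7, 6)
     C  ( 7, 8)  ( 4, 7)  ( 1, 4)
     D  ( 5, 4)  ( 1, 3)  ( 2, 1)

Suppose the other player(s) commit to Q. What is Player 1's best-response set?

u_1(A vs Q) = 7
u_1(B vs Q) = 5
u_1(C vs Q) = 4
u_1(D vs Q) = 1
max payoff 7 at {A}

P1 best: {A}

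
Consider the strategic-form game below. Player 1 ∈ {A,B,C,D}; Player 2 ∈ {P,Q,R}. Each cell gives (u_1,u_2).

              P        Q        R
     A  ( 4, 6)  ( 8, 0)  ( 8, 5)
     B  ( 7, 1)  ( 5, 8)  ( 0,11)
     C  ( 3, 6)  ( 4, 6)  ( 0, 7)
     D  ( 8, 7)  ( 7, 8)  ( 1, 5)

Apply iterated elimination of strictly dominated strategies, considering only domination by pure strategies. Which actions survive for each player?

P1 drop B (D beats it: P:8>7 Q:7>5 R:1>0)
P1 drop C (A beats it: P:4>3 Q:8>4 R:8>0)
P2 drop R (P beats it: A:6>5 D:7>5)
P1→{A,D} P2→{P,Q}

IESDS → P1:{A,D} P2:{P,Q}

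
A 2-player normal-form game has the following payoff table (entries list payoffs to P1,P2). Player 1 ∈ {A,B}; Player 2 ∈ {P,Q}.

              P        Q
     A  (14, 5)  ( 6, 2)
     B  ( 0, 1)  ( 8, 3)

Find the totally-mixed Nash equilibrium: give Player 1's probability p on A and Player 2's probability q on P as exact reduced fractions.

p=2/5, q=1/8

P1 indiff ⇒ q·14+(1-q)·6 = q·0+(1-q)·8 ⇒ q(14) = (1-q)(2) ⇒ q = 1/8
P2 indiff ⇒ p·5+(1-p)·1 = p·2+(1-p)·3 ⇒ p(3) = (1-p)(2) ⇒ p = 2/5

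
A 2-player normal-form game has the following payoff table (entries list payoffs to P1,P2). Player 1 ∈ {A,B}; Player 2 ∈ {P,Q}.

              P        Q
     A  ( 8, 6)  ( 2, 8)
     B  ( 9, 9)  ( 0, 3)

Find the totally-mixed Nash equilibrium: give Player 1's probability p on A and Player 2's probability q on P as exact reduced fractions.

P1 mixes 3/4 on A; P2 mixes 2/3 on P

P1 indiff ⇒ q·8+(1-q)·2 = q·9+(1-q)·0 ⇒ q(-1) = (1-q)(-2) ⇒ q = 2/3
P2 indiff ⇒ p·6+(1-p)·9 = p·8+(1-p)·3 ⇒ p(-2) = (1-p)(-6) ⇒ p = 3/4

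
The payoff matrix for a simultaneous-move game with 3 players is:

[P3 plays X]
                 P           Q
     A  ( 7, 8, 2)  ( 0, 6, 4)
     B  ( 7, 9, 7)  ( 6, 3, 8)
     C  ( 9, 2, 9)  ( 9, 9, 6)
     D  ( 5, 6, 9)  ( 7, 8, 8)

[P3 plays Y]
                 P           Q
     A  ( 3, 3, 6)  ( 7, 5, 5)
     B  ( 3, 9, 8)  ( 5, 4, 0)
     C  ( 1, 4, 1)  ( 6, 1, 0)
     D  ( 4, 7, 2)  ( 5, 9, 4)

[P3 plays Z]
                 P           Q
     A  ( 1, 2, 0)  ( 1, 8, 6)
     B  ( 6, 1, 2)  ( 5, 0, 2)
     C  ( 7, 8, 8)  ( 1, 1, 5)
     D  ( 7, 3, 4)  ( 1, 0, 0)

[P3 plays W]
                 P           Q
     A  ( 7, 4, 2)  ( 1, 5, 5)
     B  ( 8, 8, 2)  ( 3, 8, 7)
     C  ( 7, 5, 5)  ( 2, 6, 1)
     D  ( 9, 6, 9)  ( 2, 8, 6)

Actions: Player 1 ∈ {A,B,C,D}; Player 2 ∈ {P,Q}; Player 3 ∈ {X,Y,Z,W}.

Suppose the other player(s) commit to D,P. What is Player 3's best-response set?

u_3(X vs D,P) = 9
u_3(Y vs D,P) = 2
u_3(Z vs D,P) = 4
u_3(W vs D,P) = 9
max payoff 9 at {X,W}

BR_3 = {X,W}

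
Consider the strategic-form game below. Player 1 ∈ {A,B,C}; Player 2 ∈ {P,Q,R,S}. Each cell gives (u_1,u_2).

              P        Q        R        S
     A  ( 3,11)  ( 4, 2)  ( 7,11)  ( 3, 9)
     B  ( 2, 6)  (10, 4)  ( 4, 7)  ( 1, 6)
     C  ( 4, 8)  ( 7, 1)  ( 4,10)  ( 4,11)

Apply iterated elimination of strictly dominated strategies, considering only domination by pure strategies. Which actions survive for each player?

P2 drop Q (P beats it: A:11>2 B:6>4 C:8>1)
P1 drop B (A beats it: P:3>2 R:7>4 S:3>1)
P1→{A,C} P2→{P,R,S}

IESDS → P1:{A,C} P2:{P,R,S}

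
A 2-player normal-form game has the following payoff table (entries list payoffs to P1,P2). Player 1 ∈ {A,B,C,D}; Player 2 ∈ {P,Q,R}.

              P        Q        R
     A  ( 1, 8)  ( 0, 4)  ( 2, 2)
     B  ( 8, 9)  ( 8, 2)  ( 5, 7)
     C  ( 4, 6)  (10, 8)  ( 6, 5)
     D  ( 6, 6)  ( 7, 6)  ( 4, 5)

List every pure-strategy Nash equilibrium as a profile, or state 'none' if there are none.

Nash profiles: (B,P), (C,Q)

(A,P): not NE [P1→B gives 8>1]
(A,Q): not NE [P1→C gives 10>0; P2→P gives 8>4]
(A,R): not NE [P1→C gives 6>2; P2→P gives 8>2]
(B,P): NE
(B,Q): not NE [P1→C gives 10>8; P2→P gives 9>2]
(B,R): not NE [P1→C gives 6>5; P2→P gives 9>7]
(C,P): not NE [P1→B gives 8>4; P2→Q gives 8>6]
(C,Q): NE
(C,R): not NE [P2→Q gives 8>5]
(D,P): not NE [P1→B gives 8>6]
(D,Q): not NE [P1→C gives 10>7]
(D,R): not NE [P1→C gives 6>4; P2→Q gives 6>5]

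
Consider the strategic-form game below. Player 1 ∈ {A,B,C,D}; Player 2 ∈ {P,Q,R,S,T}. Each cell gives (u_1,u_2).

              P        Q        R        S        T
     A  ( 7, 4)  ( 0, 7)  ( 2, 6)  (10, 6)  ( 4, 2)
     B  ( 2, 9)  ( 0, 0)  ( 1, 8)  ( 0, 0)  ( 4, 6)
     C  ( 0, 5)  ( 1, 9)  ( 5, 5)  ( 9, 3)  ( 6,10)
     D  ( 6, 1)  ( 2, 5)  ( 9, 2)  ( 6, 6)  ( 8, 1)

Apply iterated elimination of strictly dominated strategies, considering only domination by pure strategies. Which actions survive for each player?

IESDS → P1:{A,C,D} P2:{Q,S,T}

P1 drop B (D beats it: P:6>2 Q:2>0 R:9>1 S:6>0 T:8>4)
P2 drop P (Q beats it: A:7>4 C:9>5 D:5>1)
P2 drop R (Q beats it: A:7>6 C:9>5 D:5>2)
P1→{A,C,D} P2→{Q,S,T}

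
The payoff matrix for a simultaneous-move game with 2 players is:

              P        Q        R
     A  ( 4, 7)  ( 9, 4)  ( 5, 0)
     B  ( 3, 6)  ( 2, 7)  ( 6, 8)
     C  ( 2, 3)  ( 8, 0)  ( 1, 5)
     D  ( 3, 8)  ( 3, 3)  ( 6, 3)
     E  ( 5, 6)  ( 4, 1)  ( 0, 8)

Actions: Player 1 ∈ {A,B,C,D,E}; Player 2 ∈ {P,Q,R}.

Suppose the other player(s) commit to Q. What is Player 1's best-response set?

BR_1 = {A}

u_1(A vs Q) = 9
u_1(B vs Q) = 2
u_1(C vs Q) = 8
u_1(D vs Q) = 3
u_1(E vs Q) = 4
max payoff 9 at {A}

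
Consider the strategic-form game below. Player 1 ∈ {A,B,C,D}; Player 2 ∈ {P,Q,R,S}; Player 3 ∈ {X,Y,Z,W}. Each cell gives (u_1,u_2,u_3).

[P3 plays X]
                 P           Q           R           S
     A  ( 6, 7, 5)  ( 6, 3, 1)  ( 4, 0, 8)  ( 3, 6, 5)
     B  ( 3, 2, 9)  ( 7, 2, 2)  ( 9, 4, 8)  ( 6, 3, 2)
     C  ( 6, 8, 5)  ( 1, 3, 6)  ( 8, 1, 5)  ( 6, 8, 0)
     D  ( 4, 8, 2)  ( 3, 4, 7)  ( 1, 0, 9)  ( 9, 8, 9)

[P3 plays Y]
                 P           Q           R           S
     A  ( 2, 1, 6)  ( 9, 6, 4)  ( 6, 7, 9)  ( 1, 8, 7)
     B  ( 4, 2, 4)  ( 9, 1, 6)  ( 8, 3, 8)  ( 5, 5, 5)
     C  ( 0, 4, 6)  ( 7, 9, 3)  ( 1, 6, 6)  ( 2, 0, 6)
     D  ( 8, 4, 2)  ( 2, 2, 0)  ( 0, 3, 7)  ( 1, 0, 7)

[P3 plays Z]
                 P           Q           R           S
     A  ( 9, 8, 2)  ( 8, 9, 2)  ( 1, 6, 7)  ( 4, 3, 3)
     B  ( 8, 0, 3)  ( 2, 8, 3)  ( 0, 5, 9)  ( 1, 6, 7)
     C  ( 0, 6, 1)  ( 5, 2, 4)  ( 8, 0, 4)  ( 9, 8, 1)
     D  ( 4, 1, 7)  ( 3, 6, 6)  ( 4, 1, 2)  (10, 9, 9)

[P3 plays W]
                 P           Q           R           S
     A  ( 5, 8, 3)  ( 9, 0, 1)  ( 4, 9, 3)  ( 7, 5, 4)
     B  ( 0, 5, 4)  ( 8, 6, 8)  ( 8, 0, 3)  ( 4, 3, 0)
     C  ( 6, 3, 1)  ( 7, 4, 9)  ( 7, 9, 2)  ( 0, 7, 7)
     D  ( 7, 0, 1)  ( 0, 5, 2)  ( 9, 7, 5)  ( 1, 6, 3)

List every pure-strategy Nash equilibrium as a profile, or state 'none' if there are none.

(A,P,X): not NE [P3→Y gives 6>5]
(A,P,Y): not NE [P1→D gives 8>2; P2→S gives 8>1]
(A,P,Z): not NE [P2→Q gives 9>8; P3→Y gives 6>2]
(A,P,W): not NE [P1→D gives 7>5; P2→R gives 9>8; P3→Y gives 6>3]
(A,Q,X): not NE [P1→B gives 7>6; P2→P gives 7>3; P3→Y gives 4>1]
(A,Q,Y): not NE [P2→S gives 8>6]
(A,Q,Z): not NE [P3→Y gives 4>2]
(A,Q,W): not NE [P2→R gives 9>0; P3→Y gives 4>1]
(A,R,X): not NE [P1→B gives 9>4; P2→P gives 7>0; P3→Y gives 9>8]
(A,R,Y): not NE [P1→B gives 8>6; P2→S gives 8>7]
(A,R,Z): not NE [P1→C gives 8>1; P2→Q gives 9>6; P3→Y gives 9>7]
(A,R,W): not NE [P1→D gives 9>4; P3→Y gives 9>3]
(A,S,X): not NE [P1→D gives 9>3; P2→P gives 7>6; P3→Y gives 7>5]
(A,S,Y): not NE [P1→B gives 5>1]
(A,S,Z): not NE [P1→D gives 10>4; P2→Q gives 9>3; P3→Y gives 7>3]
(A,S,W): not NE [P2→R gives 9>5; P3→Y gives 7>4]
(B,P,X): not NE [P1→C gives 6>3; P2→R gives 4>2]
(B,P,Y): not NE [P1→D gives 8>4; P2→S gives 5>2; P3→X gives 9>4]
(B,P,Z): not NE [P1→A gives 9>8; P2→Q gives 8>0; P3→X gives 9>3]
(B,P,W): not NE [P1→D gives 7>0; P2→Q gives 6>5; P3→X gives 9>4]
(B,Q,X): not NE [P2→R gives 4>2; P3→W gives 8>2]
(B,Q,Y): not NE [P2→S gives 5>1; P3→W gives 8>6]
(B,Q,Z): not NE [P1→A gives 8>2; P3→W gives 8>3]
(B,Q,W): not NE [P1→A gives 9>8]
(B,R,X): not NE [P3→Z gives 9>8]
(B,R,Y): not NE [P2→S gives 5>3; P3→Z gives 9>8]
(B,R,Z): not NE [P1→C gives 8>0; P2→Q gives 8>5]
(B,R,W): not NE [P1→D gives 9>8; P2→Q gives 6>0; P3→Z gives 9>3]
(B,S,X): not NE [P1→D gives 9>6; P2→R gives 4>3; P3→Z gives 7>2]
(B,S,Y): not NE [P3→Z gives 7>5]
(B,S,Z): not NE [P1→D gives 10>1; P2→Q gives 8>6]
(B,S,W): not NE [P1→A gives 7>4; P2→Q gives 6>3; P3→Z gives 7>0]
(C,P,X): not NE [P3→Y gives 6>5]
(C,P,Y): not NE [P1→D gives 8>0; P2→Q gives 9>4]
(C,P,Z): not NE [P1→A gives 9>0; P2→S gives 8>6; P3→Y gives 6>1]
(C,P,W): not NE [P1→D gives 7>6; P2→R gives 9>3; P3→Y gives 6>1]
(C,Q,X): not NE [P1→B gives 7>1; P2→S gives 8>3; P3→W gives 9>6]
(C,Q,Y): not NE [P1→B gives 9>7; P3→W gives 9>3]
(C,Q,Z): not NE [P1→A gives 8>5; P2→S gives 8>2; P3→W gives 9>4]
(C,Q,W): not NE [P1→A gives 9>7; P2→R gives 9>4]
(C,R,X): not NE [P1→B gives 9>8; P2→S gives 8>1; P3→Y gives 6>5]
(C,R,Y): not NE [P1→B gives 8>1; P2→Q gives 9>6]
(C,R,Z): not NE [P2→S gives 8>0; P3→Y gives 6>4]
(C,R,W): not NE [P1→D gives 9>7; P3→Y gives 6>2]
(C,S,X): not NE [P1→D gives 9>6; P3→W gives 7>0]
(C,S,Y): not NE [P1→B gives 5>2; P2→Q gives 9>0; P3→W gives 7>6]
(C,S,Z): not NE [P1→D gives 10>9; P3→W gives 7>1]
(C,S,W): not NE [P1→A gives 7>0; P2→R gives 9>7]
(D,P,X): not NE [P1→C gives 6>4; P3→Z gives 7>2]
(D,P,Y): not NE [P3→Z gives 7>2]
(D,P,Z): not NE [P1→A gives 9>4; P2→S gives 9>1]
(D,P,W): not NE [P2→R gives 7>0; P3→Z gives 7>1]
(D,Q,X): not NE [P1→B gives 7>3; P2→S gives 8>4]
(D,Q,Y): not NE [P1→B gives 9>2; P2→P gives 4>2; P3→X gives 7>0]
(D,Q,Z): not NE [P1→A gives 8>3; P2→S gives 9>6; P3→X gives 7>6]
(D,Q,W): not NE [P1→A gives 9>0; P2→R gives 7>5; P3→X gives 7>2]
(D,R,X): not NE [P1→B gives 9>1; P2→S gives 8>0]
(D,R,Y): not NE [P1→B gives 8>0; P2→P gives 4>3; P3→X gives 9>7]
(D,R,Z): not NE [P1→C gives 8>4; P2→S gives 9>1; P3→X gives 9>2]
(D,R,W): not NE [P3→X gives 9>5]
(D,S,X): NE
(D,S,Y): not NE [P1→B gives 5>1; P2→P gives 4>0; P3→Z gives 9>7]
(D,S,Z): NE
(D,S,W): not NE [P1→A gives 7>1; P2→R gives 7>6; P3→Z gives 9>3]

NE set: (D,S,X), (D,S,Z)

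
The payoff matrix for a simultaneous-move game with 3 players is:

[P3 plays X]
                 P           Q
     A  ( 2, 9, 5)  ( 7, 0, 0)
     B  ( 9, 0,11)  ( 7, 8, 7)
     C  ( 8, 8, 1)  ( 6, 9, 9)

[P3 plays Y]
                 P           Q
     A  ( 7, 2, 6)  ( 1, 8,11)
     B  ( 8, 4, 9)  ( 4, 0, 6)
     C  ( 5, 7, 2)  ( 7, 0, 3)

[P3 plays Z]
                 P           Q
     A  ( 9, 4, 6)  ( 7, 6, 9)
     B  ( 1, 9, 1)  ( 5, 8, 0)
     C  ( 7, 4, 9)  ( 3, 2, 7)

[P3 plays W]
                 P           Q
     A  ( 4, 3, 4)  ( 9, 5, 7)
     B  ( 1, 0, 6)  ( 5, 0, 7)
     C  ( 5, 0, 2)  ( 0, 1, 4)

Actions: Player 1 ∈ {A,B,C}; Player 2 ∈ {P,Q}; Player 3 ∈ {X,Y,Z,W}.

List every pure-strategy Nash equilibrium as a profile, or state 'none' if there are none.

NE set: (B,Q,X)

(A,P,X): not NE [P1→B gives 9>2; P3→Z gives 6>5]
(A,P,Y): not NE [P1→B gives 8>7; P2→Q gives 8>2]
(A,P,Z): not NE [P2→Q gives 6>4]
(A,P,W): not NE [P1→C gives 5>4; P2→Q gives 5>3; P3→Z gives 6>4]
(A,Q,X): not NE [P2→P gives 9>0; P3→Y gives 11>0]
(A,Q,Y): not NE [P1→C gives 7>1]
(A,Q,Z): not NE [P3→Y gives 11>9]
(A,Q,W): not NE [P3→Y gives 11>7]
(B,P,X): not NE [P2→Q gives 8>0]
(B,P,Y): not NE [P3→X gives 11>9]
(B,P,Z): not NE [P1→A gives 9>1; P3→X gives 11>1]
(B,P,W): not NE [P1→C gives 5>1; P3→X gives 11>6]
(B,Q,X): NE
(B,Q,Y): not NE [P1→C gives 7>4; P2→P gives 4>0; P3→W gives 7>6]
(B,Q,Z): not NE [P1→A gives 7>5; P2→P gives 9>8; P3→W gives 7>0]
(B,Q,W): not NE [P1→A gives 9>5]
(C,P,X): not NE [P1→B gives 9>8; P2→Q gives 9>8; P3→Z gives 9>1]
(C,P,Y): not NE [P1→B gives 8>5; P3→Z gives 9>2]
(C,P,Z): not NE [P1→A gives 9>7]
(C,P,W): not NE [P2→Q gives 1>0; P3→Z gives 9>2]
(C,Q,X): not NE [P1→B gives 7>6]
(C,Q,Y): not NE [P2→P gives 7>0; P3→X gives 9>3]
(C,Q,Z): not NE [P1→A gives 7>3; P2→P gives 4>2; P3→X gives 9>7]
(C,Q,W): not NE [P1→A gives 9>0; P3→X gives 9>4]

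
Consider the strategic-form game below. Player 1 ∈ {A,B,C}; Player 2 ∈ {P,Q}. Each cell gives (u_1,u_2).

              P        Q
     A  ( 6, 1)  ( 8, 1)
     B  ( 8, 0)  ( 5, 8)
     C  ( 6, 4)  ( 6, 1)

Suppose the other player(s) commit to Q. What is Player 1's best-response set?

u_1(A vs Q) = 8
u_1(B vs Q) = 5
u_1(C vs Q) = 6
max payoff 8 at {A}

BR_1 = {A}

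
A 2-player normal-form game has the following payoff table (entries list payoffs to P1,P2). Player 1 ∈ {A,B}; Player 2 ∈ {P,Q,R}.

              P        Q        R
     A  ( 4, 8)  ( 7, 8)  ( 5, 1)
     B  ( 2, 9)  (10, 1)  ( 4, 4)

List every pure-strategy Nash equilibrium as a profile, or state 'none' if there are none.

(A,P): NE
(A,Q): not NE [P1→B gives 10>7]
(A,R): not NE [P2→Q gives 8>1]
(B,P): not NE [P1→A gives 4>2]
(B,Q): not NE [P2→P gives 9>1]
(B,R): not NE [P1→A gives 5>4; P2→P gives 9>4]

Nash profiles: (A,P)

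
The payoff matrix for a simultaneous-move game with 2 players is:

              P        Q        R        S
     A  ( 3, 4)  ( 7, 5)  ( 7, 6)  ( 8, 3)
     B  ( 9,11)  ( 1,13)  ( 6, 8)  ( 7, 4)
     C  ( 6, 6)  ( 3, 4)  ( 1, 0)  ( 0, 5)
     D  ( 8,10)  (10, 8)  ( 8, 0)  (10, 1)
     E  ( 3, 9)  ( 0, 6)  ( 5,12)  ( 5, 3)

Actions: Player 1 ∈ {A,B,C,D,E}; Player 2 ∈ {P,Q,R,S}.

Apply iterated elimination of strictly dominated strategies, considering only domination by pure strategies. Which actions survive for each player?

Remaining: P1:{B,D} P2:{P,Q}

P1 drop A (D beats it: P:8>3 Q:10>7 R:8>7 S:10>8)
P1 drop C (D beats it: P:8>6 Q:10>3 R:8>1 S:10>0)
P1 drop E (B beats it: P:9>3 Q:1>0 R:6>5 S:7>5)
P2 drop R (P beats it: B:11>8 D:10>0)
P2 drop S (P beats it: B:11>4 D:10>1)
P1→{B,D} P2→{P,Q}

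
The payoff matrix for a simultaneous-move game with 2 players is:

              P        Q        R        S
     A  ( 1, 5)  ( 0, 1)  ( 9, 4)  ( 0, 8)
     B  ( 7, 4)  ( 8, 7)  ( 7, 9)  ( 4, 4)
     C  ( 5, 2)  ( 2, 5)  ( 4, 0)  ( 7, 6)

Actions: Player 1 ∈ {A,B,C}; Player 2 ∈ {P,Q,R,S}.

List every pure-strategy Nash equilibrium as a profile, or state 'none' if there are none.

PSNE = {(C,S)}

(A,P): not NE [P1→B gives 7>1; P2→S gives 8>5]
(A,Q): not NE [P1→B gives 8>0; P2→S gives 8>1]
(A,R): not NE [P2→S gives 8>4]
(A,S): not NE [P1→C gives 7>0]
(B,P): not NE [P2→R gives 9>4]
(B,Q): not NE [P2→R gives 9>7]
(B,R): not NE [P1→A gives 9>7]
(B,S): not NE [P1→C gives 7>4; P2→R gives 9>4]
(C,P): not NE [P1→B gives 7>5; P2→S gives 6>2]
(C,Q): not NE [P1→B gives 8>2; P2→S gives 6>5]
(C,R): not NE [P1→A gives 9>4; P2→S gives 6>0]
(C,S): NE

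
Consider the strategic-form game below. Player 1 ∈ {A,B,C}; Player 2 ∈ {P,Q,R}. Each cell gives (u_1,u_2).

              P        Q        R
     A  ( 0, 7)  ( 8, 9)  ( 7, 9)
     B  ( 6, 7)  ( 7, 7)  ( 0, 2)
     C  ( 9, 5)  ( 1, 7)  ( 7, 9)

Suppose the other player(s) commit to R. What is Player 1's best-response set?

u_1(A vs R) = 7
u_1(B vs R) = 0
u_1(C vs R) = 7
max payoff 7 at {A,C}

BR_1 = {A,C}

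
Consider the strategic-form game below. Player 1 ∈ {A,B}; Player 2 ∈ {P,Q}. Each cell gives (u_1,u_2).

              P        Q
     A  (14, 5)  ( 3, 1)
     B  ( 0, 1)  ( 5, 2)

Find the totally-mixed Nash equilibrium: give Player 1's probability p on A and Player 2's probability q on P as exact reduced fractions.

P1 indiff ⇒ q·14+(1-q)·3 = q·0+(1-q)·5 ⇒ q(14) = (1-q)(2) ⇒ q = 1/8
P2 indiff ⇒ p·5+(1-p)·1 = p·1+(1-p)·2 ⇒ p(4) = (1-p)(1) ⇒ p = 1/5

p=1/5, q=1/8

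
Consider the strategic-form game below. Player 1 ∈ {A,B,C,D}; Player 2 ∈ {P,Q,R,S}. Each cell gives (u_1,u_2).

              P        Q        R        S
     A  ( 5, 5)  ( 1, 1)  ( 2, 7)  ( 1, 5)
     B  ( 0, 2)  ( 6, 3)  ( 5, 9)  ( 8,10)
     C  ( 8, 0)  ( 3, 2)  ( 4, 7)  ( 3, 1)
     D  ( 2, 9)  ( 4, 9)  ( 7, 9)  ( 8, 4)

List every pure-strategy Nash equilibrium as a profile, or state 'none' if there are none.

Nash profiles: (B,S), (D,R)

(A,P): not NE [P1→C gives 8>5; P2→R gives 7>5]
(A,Q): not NE [P1→B gives 6>1; P2→R gives 7>1]
(A,R): not NE [P1→D gives 7>2]
(A,S): not NE [P1→D gives 8>1; P2→R gives 7>5]
(B,P): not NE [P1→C gives 8>0; P2→S gives 10>2]
(B,Q): not NE [P2→S gives 10>3]
(B,R): not NE [P1→D gives 7>5; P2→S gives 10>9]
(B,S): NE
(C,P): not NE [P2→R gives 7>0]
(C,Q): not NE [P1→B gives 6>3; P2→R gives 7>2]
(C,R): not NE [P1→D gives 7>4]
(C,S): not NE [P1→D gives 8>3; P2→R gives 7>1]
(D,P): not NE [P1→C gives 8>2]
(D,Q): not NE [P1→B gives 6>4]
(D,R): NE
(D,S): not NE [P2→R gives 9>4]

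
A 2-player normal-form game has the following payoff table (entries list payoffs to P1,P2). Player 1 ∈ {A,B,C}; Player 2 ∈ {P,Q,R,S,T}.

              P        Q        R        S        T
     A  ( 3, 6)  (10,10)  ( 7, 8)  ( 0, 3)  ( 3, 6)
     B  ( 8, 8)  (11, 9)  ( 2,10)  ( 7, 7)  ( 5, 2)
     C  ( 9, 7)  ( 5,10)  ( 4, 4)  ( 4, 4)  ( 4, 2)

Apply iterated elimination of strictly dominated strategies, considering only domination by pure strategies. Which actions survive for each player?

Survivors P1:{A,B} P2:{Q,R}

P2 drop P (Q beats it: A:10>6 B:9>8 C:10>7)
P2 drop S (Q beats it: A:10>3 B:9>7 C:10>4)
P2 drop T (Q beats it: A:10>6 B:9>2 C:10>2)
P1 drop C (A beats it: Q:10>5 R:7>4)
P1→{A,B} P2→{Q,R}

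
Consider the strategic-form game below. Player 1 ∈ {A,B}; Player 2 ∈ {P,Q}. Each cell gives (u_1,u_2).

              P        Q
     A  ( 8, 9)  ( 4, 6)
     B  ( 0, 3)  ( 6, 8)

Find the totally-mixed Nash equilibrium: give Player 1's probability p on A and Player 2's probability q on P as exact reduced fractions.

P1 indiff ⇒ q·8+(1-q)·4 = q·0+(1-q)·6 ⇒ q(8) = (1-q)(2) ⇒ q = 1/5
P2 indiff ⇒ p·9+(1-p)·3 = p·6+(1-p)·8 ⇒ p(3) = (1-p)(5) ⇒ p = 5/8

P1 mixes 5/8 on A; P2 mixes 1/5 on P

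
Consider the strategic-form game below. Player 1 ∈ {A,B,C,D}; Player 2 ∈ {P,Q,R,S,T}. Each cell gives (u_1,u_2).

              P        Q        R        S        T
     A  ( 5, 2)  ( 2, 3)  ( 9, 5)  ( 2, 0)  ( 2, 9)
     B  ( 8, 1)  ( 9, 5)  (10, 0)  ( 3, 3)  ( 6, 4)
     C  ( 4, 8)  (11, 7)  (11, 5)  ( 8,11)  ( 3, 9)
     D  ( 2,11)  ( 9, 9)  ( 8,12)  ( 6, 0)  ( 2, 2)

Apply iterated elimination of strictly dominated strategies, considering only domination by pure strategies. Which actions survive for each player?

Survivors P1:{B,C} P2:{Q,S,T}

P1 drop A (B beats it: P:8>5 Q:9>2 R:10>9 S:3>2 T:6>2)
P1 drop D (C beats it: P:4>2 Q:11>9 R:11>8 S:8>6 T:3>2)
P2 drop P (S beats it: B:3>1 C:11>8)
P2 drop R (Q beats it: B:5>0 C:7>5)
P1→{B,C} P2→{Q,S,T}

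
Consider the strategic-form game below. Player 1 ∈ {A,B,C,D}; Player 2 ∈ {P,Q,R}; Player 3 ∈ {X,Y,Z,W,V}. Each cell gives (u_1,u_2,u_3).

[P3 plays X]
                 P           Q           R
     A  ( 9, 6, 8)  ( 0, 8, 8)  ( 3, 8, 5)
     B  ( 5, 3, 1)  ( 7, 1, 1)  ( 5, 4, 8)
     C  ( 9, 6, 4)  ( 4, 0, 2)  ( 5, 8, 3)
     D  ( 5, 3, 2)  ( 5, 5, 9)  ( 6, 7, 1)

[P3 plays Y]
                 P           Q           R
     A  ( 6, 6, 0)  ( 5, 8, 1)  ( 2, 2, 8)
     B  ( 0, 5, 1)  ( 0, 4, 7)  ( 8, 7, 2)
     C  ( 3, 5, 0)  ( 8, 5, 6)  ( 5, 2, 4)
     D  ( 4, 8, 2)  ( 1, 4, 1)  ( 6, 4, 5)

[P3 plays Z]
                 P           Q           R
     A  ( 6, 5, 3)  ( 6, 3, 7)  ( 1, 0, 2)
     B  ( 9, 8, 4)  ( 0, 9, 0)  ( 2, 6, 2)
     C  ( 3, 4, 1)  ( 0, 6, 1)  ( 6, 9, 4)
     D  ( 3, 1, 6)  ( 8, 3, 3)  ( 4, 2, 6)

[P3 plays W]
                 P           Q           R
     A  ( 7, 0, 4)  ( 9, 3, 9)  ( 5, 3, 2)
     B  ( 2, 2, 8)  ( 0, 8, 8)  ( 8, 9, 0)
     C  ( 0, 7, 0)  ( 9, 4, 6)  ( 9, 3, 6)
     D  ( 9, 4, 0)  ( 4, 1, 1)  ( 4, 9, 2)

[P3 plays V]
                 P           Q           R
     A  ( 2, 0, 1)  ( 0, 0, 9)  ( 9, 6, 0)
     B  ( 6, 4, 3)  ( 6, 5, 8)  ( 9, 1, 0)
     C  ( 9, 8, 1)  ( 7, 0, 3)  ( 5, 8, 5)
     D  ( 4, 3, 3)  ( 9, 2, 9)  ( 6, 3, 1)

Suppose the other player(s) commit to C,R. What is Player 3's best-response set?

P3 best: {W}

u_3(X vs C,R) = 3
u_3(Y vs C,R) = 4
u_3(Z vs C,R) = 4
u_3(W vs C,R) = 6
u_3(V vs C,R) = 5
max payoff 6 at {W}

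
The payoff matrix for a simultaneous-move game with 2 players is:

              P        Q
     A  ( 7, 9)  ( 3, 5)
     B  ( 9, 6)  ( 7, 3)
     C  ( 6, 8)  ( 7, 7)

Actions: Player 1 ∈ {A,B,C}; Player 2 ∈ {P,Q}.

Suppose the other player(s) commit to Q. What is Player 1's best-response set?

BR_1 = {B,C}

u_1(A vs Q) = 3
u_1(B vs Q) = 7
u_1(C vs Q) = 7
max payoff 7 at {B,C}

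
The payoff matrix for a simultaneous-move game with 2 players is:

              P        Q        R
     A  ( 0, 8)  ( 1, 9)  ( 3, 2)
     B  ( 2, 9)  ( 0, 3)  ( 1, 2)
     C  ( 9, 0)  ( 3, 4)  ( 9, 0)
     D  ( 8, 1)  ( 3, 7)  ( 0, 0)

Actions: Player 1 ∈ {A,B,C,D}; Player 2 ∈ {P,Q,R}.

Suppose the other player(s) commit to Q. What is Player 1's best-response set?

u_1(A vs Q) = 1
u_1(B vs Q) = 0
u_1(C vs Q) = 3
u_1(D vs Q) = 3
max payoff 3 at {C,D}

argmax u_1 = {C,D}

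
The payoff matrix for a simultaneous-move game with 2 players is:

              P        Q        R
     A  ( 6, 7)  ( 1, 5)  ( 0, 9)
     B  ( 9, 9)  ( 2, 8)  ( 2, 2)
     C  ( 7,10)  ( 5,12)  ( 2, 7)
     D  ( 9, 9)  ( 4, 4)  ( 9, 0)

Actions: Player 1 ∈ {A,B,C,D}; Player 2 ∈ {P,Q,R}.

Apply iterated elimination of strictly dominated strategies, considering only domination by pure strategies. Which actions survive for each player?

Survivors P1:{B,C,D} P2:{P,Q}

P1 drop A (B beats it: P:9>6 Q:2>1 R:2>0)
P2 drop R (P beats it: B:9>2 C:10>7 D:9>0)
P1→{B,C,D} P2→{P,Q}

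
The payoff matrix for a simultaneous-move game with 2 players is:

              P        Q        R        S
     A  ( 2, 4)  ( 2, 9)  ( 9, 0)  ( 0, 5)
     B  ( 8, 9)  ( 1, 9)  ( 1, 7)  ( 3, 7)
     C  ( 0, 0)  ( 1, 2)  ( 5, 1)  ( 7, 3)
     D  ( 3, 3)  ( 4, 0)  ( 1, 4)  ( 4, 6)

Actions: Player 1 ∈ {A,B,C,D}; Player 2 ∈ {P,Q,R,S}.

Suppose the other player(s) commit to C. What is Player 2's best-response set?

u_2(P vs C) = 0
u_2(Q vs C) = 2
u_2(R vs C) = 1
u_2(S vs C) = 3
max payoff 3 at {S}

P2 best: {S}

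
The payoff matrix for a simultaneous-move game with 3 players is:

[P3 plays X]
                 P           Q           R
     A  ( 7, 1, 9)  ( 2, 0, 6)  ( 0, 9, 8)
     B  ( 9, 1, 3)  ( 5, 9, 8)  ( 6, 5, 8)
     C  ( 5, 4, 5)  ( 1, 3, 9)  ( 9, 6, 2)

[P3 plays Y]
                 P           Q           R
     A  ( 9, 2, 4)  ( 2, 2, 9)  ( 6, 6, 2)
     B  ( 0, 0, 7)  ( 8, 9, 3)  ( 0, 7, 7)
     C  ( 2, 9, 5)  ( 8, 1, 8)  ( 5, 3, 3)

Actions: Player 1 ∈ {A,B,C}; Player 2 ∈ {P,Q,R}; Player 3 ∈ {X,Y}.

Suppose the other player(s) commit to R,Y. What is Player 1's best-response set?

u_1(A vs R,Y) = 6
u_1(B vs R,Y) = 0
u_1(C vs R,Y) = 5
max payoff 6 at {A}

BR_1 = {A}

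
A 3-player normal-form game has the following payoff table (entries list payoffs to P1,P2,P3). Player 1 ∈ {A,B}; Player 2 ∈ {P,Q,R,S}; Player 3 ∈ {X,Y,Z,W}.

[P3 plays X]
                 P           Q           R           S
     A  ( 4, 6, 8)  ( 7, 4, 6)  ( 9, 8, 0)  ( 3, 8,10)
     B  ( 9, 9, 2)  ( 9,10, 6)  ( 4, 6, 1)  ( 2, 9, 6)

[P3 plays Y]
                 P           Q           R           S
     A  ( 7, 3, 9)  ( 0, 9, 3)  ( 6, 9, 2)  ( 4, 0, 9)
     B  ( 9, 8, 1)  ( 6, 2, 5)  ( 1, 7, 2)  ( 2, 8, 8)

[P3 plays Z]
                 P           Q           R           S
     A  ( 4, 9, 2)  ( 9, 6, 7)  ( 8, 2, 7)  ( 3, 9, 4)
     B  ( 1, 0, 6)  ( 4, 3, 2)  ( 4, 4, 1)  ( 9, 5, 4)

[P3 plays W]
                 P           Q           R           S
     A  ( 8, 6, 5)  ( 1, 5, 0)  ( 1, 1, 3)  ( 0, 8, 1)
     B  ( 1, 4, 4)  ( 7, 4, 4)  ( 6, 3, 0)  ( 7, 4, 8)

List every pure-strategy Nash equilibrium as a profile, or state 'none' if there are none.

(A,P,X): not NE [P1→B gives 9>4; P2→S gives 8>6; P3→Y gives 9>8]
(A,P,Y): not NE [P1→B gives 9>7; P2→R gives 9>3]
(A,P,Z): not NE [P3→Y gives 9>2]
(A,P,W): not NE [P2→S gives 8>6; P3→Y gives 9>5]
(A,Q,X): not NE [P1→B gives 9>7; P2→S gives 8>4; P3→Z gives 7>6]
(A,Q,Y): not NE [P1→B gives 6>0; P3→Z gives 7>3]
(A,Q,Z): not NE [P2→S gives 9>6]
(A,Q,W): not NE [P1→B gives 7>1; P2→S gives 8>5; P3→Z gives 7>0]
(A,R,X): not NE [P3→Z gives 7>0]
(A,R,Y): not NE [P3→Z gives 7>2]
(A,R,Z): not NE [P2→S gives 9>2]
(A,R,W): not NE [P1→B gives 6>1; P2→S gives 8>1; P3→Z gives 7>3]
(A,S,X): NE
(A,S,Y): not NE [P2→R gives 9>0; P3→X gives 10>9]
(A,S,Z): not NE [P1→B gives 9>3; P3→X gives 10>4]
(A,S,W): not NE [P1→B gives 7>0; P3→X gives 10>1]
(B,P,X): not NE [P2→Q gives 10>9; P3→Z gives 6>2]
(B,P,Y): not NE [P3→Z gives 6>1]
(B,P,Z): not NE [P1→A gives 4>1; P2→S gives 5>0]
(B,P,W): not NE [P1→A gives 8>1; P3→Z gives 6>4]
(B,Q,X): NE
(B,Q,Y): not NE [P2→S gives 8>2; P3→X gives 6>5]
(B,Q,Z): not NE [P1→A gives 9>4; P2→S gives 5>3; P3→X gives 6>2]
(B,Q,W): not NE [P3→X gives 6>4]
(B,R,X): not NE [P1→A gives 9>4; P2→Q gives 10>6; P3→Y gives 2>1]
(B,R,Y): not NE [P1→A gives 6>1; P2→S gives 8>7]
(B,R,Z): not NE [P1→A gives 8>4; P2→S gives 5>4; P3→Y gives 2>1]
(B,R,W): not NE [P2→S gives 4>3; P3→Y gives 2>0]
(B,S,X): not NE [P1→A gives 3>2; P2→Q gives 10>9; P3→W gives 8>6]
(B,S,Y): not NE [P1→A gives 4>2]
(B,S,Z): not NE [P3→W gives 8>4]
(B,S,W): NE

Nash profiles: (A,S,X), (B,Q,X), (B,S,W)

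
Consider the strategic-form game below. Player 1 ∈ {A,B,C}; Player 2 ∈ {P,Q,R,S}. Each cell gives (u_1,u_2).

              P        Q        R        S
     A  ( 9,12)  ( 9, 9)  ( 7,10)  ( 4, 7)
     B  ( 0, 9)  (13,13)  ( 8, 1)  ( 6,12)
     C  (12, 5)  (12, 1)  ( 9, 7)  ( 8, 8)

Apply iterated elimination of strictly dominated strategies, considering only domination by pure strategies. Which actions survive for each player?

IESDS → P1:{B,C} P2:{Q,S}

P1 drop A (C beats it: P:12>9 Q:12>9 R:9>7 S:8>4)
P2 drop P (S beats it: B:12>9 C:8>5)
P2 drop R (S beats it: B:12>1 C:8>7)
P1→{B,C} P2→{Q,S}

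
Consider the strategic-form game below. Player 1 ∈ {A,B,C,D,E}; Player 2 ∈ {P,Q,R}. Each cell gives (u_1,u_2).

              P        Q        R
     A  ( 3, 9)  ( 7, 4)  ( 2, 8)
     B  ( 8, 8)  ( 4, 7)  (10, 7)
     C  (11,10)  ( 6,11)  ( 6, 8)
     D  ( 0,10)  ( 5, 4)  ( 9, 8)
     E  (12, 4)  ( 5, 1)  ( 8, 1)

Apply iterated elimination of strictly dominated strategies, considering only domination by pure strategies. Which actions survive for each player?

IESDS → P1:{A,C,E} P2:{P,Q}

P2 drop R (P beats it: A:9>8 B:8>7 C:10>8 D:10>8 E:4>1)
P1 drop B (C beats it: P:11>8 Q:6>4)
P1 drop D (A beats it: P:3>0 Q:7>5)
P1→{A,C,E} P2→{P,Q}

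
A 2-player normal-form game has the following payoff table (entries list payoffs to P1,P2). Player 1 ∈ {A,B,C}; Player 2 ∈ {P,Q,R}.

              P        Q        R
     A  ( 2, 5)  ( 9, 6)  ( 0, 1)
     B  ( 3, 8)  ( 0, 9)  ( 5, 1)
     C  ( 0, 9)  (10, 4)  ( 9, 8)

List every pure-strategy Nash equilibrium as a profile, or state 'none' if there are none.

No pure NE.

(A,P): not NE [P1→B gives 3>2; P2→Q gives 6>5]
(A,Q): not NE [P1→C gives 10>9]
(A,R): not NE [P1→C gives 9>0; P2→Q gives 6>1]
(B,P): not NE [P2→Q gives 9>8]
(B,Q): not NE [P1→C gives 10>0]
(B,R): not NE [P1→C gives 9>5; P2→Q gives 9>1]
(C,P): not NE [P1→B gives 3>0]
(C,Q): not NE [P2→P gives 9>4]
(C,R): not NE [P2→P gives 9>8]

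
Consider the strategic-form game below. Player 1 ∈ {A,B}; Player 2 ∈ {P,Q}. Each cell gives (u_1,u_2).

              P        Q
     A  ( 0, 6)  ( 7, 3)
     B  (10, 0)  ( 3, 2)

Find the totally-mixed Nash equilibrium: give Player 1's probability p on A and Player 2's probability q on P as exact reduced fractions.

p=2/5, q=2/7

P1 indiff ⇒ q·0+(1-q)·7 = q·10+(1-q)·3 ⇒ q(-10) = (1-q)(-4) ⇒ q = 2/7
P2 indiff ⇒ p·6+(1-p)·0 = p·3+(1-p)·2 ⇒ p(3) = (1-p)(2) ⇒ p = 2/5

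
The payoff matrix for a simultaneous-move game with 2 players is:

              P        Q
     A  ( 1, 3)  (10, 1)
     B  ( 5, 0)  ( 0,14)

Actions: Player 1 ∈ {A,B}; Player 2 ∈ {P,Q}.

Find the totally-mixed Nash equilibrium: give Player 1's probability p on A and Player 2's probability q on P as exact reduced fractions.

P1 indiff ⇒ q·1+(1-q)·10 = q·5+(1-q)·0 ⇒ q(-4) = (1-q)(-10) ⇒ q = 5/7
P2 indiff ⇒ p·3+(1-p)·0 = p·1+(1-p)·14 ⇒ p(2) = (1-p)(14) ⇒ p = 7/8

(p,q) = (7/8, 5/7)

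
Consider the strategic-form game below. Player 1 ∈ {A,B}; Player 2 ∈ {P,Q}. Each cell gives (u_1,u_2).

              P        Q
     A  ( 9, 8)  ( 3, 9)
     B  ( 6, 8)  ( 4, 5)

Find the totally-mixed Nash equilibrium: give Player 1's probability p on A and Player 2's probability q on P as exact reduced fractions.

P1 indiff ⇒ q·9+(1-q)·3 = q·6+(1-q)·4 ⇒ q(3) = (1-q)(1) ⇒ q = 1/4
P2 indiff ⇒ p·8+(1-p)·8 = p·9+(1-p)·5 ⇒ p(-1) = (1-p)(-3) ⇒ p = 3/4

(p,q) = (3/4, 1/4)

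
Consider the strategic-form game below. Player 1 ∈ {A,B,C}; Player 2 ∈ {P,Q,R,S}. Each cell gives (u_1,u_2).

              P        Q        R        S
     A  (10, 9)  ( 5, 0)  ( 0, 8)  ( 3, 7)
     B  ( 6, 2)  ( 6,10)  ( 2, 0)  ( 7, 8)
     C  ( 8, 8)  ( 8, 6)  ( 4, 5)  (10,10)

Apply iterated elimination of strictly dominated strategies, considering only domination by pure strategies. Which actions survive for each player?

P1 drop B (C beats it: P:8>6 Q:8>6 R:4>2 S:10>7)
P2 drop Q (P beats it: A:9>0 C:8>6)
P2 drop R (P beats it: A:9>8 C:8>5)
P1→{A,C} P2→{P,S}

Remaining: P1:{A,C} P2:{P,S}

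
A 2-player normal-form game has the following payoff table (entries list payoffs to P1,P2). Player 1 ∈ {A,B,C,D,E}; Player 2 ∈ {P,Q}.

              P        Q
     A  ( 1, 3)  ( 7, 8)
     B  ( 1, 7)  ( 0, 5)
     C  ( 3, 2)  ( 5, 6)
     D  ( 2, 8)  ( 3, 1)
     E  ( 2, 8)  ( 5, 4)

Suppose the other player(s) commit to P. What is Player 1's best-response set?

P1 best: {C}

u_1(A vs P) = 1
u_1(B vs P) = 1
u_1(C vs P) = 3
u_1(D vs P) = 2
u_1(E vs P) = 2
max payoff 3 at {C}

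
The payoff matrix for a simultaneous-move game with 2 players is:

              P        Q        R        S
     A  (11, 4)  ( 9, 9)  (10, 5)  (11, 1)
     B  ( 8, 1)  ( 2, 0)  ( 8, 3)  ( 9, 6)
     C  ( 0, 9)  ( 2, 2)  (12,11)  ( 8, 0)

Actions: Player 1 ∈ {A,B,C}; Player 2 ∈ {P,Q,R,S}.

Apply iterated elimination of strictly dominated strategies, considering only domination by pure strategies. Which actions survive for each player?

Remaining: P1:{A,C} P2:{Q,R}

P1 drop B (A beats it: P:11>8 Q:9>2 R:10>8 S:11>9)
P2 drop P (R beats it: A:5>4 C:11>9)
P2 drop S (Q beats it: A:9>1 C:2>0)
P1→{A,C} P2→{Q,R}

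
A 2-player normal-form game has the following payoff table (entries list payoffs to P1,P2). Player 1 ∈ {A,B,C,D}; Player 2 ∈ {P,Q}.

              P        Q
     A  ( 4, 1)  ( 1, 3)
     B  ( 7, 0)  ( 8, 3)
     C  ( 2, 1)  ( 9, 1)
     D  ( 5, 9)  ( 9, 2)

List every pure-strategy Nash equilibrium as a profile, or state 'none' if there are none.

(A,P): not NE [P1→B gives 7>4; P2→Q gives 3>1]
(A,Q): not NE [P1→D gives 9>1]
(B,P): not NE [P2→Q gives 3>0]
(B,Q): not NE [P1→D gives 9>8]
(C,P): not NE [P1→B gives 7>2]
(C,Q): NE
(D,P): not NE [P1→B gives 7>5]
(D,Q): not NE [P2→P gives 9>2]

PSNE = {(C,Q)}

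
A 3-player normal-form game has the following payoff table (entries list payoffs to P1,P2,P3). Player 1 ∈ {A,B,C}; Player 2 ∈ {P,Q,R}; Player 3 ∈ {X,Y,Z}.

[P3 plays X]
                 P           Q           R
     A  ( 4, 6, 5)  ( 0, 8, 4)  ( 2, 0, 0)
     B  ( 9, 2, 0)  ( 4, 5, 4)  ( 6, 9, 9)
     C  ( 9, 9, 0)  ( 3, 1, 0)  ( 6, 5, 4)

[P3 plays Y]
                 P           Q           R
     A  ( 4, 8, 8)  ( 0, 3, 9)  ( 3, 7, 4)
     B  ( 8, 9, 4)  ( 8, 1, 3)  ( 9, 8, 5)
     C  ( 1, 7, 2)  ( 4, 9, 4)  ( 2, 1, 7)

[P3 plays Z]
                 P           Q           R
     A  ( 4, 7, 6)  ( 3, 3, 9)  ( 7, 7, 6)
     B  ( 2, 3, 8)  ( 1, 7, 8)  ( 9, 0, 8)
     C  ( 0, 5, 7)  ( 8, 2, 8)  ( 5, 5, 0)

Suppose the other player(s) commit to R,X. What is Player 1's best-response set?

BR_1 = {B,C}

u_1(A vs R,X) = 2
u_1(B vs R,X) = 6
u_1(C vs R,X) = 6
max payoff 6 at {B,C}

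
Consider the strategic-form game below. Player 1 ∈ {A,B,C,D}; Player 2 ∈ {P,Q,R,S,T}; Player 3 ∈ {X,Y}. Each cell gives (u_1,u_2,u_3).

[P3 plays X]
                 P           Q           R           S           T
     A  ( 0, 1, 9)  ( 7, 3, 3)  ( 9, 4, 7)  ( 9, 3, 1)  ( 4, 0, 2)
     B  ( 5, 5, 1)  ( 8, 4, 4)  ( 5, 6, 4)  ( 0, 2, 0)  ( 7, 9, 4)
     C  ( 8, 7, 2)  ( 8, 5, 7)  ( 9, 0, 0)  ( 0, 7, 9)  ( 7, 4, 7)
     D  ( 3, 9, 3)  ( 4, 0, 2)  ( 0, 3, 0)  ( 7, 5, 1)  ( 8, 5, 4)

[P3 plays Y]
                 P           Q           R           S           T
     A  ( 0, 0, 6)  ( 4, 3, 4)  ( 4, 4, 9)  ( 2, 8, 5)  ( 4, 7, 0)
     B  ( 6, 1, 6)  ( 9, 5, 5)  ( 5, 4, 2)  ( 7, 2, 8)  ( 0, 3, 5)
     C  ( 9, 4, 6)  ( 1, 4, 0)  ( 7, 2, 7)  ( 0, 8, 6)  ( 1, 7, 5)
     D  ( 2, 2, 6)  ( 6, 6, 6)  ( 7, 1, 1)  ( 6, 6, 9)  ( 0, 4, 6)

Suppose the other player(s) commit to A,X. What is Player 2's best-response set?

u_2(P vs A,X) = 1
u_2(Q vs A,X) = 3
u_2(R vs A,X) = 4
u_2(S vs A,X) = 3
u_2(T vs A,X) = 0
max payoff 4 at {R}

BR_2 = {R}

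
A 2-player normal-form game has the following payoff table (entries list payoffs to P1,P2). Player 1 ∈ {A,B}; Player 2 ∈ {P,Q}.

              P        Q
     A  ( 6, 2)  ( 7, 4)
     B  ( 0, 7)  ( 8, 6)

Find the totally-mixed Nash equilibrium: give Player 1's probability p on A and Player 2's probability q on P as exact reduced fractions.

(p,q) = (1/3, 1/7)

P1 indiff ⇒ q·6+(1-q)·7 = q·0+(1-q)·8 ⇒ q(6) = (1-q)(1) ⇒ q = 1/7
P2 indiff ⇒ p·2+(1-p)·7 = p·4+(1-p)·6 ⇒ p(-2) = (1-p)(-1) ⇒ p = 1/3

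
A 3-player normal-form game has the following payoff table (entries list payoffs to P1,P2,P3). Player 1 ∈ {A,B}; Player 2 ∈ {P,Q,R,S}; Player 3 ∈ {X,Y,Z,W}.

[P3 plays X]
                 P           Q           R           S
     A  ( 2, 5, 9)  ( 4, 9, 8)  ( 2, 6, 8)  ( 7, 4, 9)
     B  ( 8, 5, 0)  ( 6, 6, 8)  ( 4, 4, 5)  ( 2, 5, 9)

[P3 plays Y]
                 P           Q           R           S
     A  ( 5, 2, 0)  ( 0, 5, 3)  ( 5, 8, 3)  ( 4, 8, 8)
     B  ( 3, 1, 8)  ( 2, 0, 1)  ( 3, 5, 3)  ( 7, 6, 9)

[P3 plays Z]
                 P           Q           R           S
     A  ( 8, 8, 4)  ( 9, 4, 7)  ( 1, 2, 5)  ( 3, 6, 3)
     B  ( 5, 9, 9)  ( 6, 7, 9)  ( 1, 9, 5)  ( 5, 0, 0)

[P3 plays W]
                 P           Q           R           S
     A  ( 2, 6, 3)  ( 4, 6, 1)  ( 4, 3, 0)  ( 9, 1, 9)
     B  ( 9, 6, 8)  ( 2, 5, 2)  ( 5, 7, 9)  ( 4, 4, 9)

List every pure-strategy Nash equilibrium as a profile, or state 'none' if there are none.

Nash profiles: (B,R,W), (B,S,Y)

(A,P,X): not NE [P1→B gives 8>2; P2→Q gives 9>5]
(A,P,Y): not NE [P2→S gives 8>2; P3→X gives 9>0]
(A,P,Z): not NE [P3→X gives 9>4]
(A,P,W): not NE [P1→B gives 9>2; P3→X gives 9>3]
(A,Q,X): not NE [P1→B gives 6>4]
(A,Q,Y): not NE [P1→B gives 2>0; P2→S gives 8>5; P3→X gives 8>3]
(A,Q,Z): not NE [P2→P gives 8>4; P3→X gives 8>7]
(A,Q,W): not NE [P3→X gives 8>1]
(A,R,X): not NE [P1→B gives 4>2; P2→Q gives 9>6]
(A,R,Y): not NE [P3→X gives 8>3]
(A,R,Z): not NE [P2→P gives 8>2; P3→X gives 8>5]
(A,R,W): not NE [P1→B gives 5>4; P2→Q gives 6>3; P3→X gives 8>0]
(A,S,X): not NE [P2→Q gives 9>4]
(A,S,Y): not NE [P1→B gives 7>4; P3→W gives 9>8]
(A,S,Z): not NE [P1→B gives 5>3; P2→P gives 8>6; P3→W gives 9>3]
(A,S,W): not NE [P2→Q gives 6>1]
(B,P,X): not NE [P2→Q gives 6>5; P3→Z gives 9>0]
(B,P,Y): not NE [P1→A gives 5>3; P2→S gives 6>1; P3→Z gives 9>8]
(B,P,Z): not NE [P1→A gives 8>5]
(B,P,W): not NE [P2→R gives 7>6; P3→Z gives 9>8]
(B,Q,X): not NE [P3→Z gives 9>8]
(B,Q,Y): not NE [P2→S gives 6>0; P3→Z gives 9>1]
(B,Q,Z): not NE [P1→A gives 9>6; P2→R gives 9>7]
(B,Q,W): not NE [P1→A gives 4>2; P2→R gives 7>5; P3→Z gives 9>2]
(B,R,X): not NE [P2→Q gives 6>4; P3→W gives 9>5]
(B,R,Y): not NE [P1→A gives 5>3; P2→S gives 6>5; P3→W gives 9>3]
(B,R,Z): not NE [P3→W gives 9>5]
(B,R,W): NE
(B,S,X): not NE [P1→A gives 7>2; P2→Q gives 6>5]
(B,S,Y): NE
(B,S,Z): not NE [P2→R gives 9>0; P3→W gives 9>0]
(B,S,W): not NE [P1→A gives 9>4; P2→R gives 7>4]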